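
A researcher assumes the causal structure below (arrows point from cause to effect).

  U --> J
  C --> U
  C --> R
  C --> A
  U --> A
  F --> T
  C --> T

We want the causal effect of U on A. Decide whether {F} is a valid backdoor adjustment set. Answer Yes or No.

No

Backdoor paths from U to A (paths whose first edge points into U):
  P1: U <- C -> A
Condition 1 (no descendant of U in the set): holds — descendants of U are {A, J}; none are in {F}.
Condition 2 (every backdoor path blocked by {F}):
  P1: open — no interior node is in the conditioning set.
{F} does not satisfy the backdoor criterion.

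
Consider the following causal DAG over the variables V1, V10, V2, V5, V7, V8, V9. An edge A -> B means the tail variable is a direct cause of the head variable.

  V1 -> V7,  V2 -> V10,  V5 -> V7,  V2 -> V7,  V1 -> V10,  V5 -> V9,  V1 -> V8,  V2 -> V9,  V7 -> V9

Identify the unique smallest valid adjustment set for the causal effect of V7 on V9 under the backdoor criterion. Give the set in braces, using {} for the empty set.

{V2, V5}

Variables eligible for adjustment (non-descendants of V7, excluding V7 and V9): {V1, V10, V2, V5, V8}.
Backdoor paths from V7 to V9:
  P1: V7 <- V5 -> V9
  P2: V7 <- V1 -> V10 <- V2 -> V9
  P3: V7 <- V2 -> V9
The empty set is not sufficient: P1 (V7 <- V5 -> V9) has no collider blocking it and no conditioned non-collider, so it is open.
Try {V2, V5}:
  P1: blocked at fork node V5 ∈ conditioning set.
  P2: blocked at collider V10 (neither it nor any descendant is in the conditioning set).
  P3: blocked at fork node V2 ∈ conditioning set.
{V2, V5} contains no descendant of V7 and blocks every backdoor path.
Every element of {V2, V5} is needed (dropping V2 leaves P3 open; dropping V5 leaves P1 open), so no proper subset is valid.
Among all size-2 subsets of the eligible variables, only {V2, V5} blocks every backdoor path, so it is the unique smallest valid adjustment set.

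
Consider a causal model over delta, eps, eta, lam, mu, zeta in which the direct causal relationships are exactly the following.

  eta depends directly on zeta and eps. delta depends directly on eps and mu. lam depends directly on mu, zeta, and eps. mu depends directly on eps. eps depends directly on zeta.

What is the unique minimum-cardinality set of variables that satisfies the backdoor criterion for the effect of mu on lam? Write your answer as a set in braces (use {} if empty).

{eps}

Variables eligible for adjustment (non-descendants of mu, excluding mu and lam): {eps, eta, zeta}.
Backdoor paths from mu to lam:
  P1: mu <- eps <- zeta -> lam
  P2: mu <- eps -> lam
  P3: mu <- eps -> eta <- zeta -> lam
The empty set is not sufficient: P1 (mu <- eps <- zeta -> lam) has no collider blocking it and no conditioned non-collider, so it is open.
Try {eps}:
  P1: blocked at chain node eps ∈ conditioning set.
  P2: blocked at fork node eps ∈ conditioning set.
  P3: blocked at fork node eps ∈ conditioning set.
{eps} contains no descendant of mu and blocks every backdoor path.
No other singleton works — e.g. {zeta} leaves P2 open — so {eps} is the unique smallest valid adjustment set.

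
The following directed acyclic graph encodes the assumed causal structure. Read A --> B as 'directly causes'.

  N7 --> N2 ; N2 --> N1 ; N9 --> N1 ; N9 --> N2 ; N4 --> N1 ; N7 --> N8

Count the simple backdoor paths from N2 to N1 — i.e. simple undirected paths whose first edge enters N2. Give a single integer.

A backdoor path from N2 to N1 is any simple undirected path whose first edge points into N2 (i.e. leaves N2 via a parent).
Parents of N2: {N7, N9}.
Enumerating:
  P1: N2 <- N9 -> N1
That exhausts the simple backdoor paths. Count: 1.

1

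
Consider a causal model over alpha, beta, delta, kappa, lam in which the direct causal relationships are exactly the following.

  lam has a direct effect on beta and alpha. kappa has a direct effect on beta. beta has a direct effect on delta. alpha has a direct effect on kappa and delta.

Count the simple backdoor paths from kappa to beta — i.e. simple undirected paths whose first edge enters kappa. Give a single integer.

2

A backdoor path from kappa to beta is any simple undirected path whose first edge points into kappa (i.e. leaves kappa via a parent).
Parents of kappa: {alpha}.
Enumerating:
  P1: kappa <- alpha <- lam -> beta
  P2: kappa <- alpha -> delta <- beta
That exhausts the simple backdoor paths. Count: 2.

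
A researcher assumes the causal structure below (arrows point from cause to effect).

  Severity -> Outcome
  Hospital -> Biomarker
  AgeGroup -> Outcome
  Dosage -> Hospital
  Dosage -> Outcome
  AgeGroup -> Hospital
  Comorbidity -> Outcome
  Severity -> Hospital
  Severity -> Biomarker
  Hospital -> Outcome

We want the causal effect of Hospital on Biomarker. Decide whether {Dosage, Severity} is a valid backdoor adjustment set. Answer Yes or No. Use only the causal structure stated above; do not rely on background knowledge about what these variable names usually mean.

Backdoor paths from Hospital to Biomarker (paths whose first edge points into Hospital):
  P1: Hospital <- AgeGroup -> Outcome <- Severity -> Biomarker
  P2: Hospital <- Dosage -> Outcome <- Severity -> Biomarker
  P3: Hospital <- Severity -> Biomarker
Condition 1 (no descendant of Hospital in the set): holds — descendants of Hospital are {Biomarker, Outcome}; none are in {Dosage, Severity}.
Condition 2 (every backdoor path blocked by {Dosage, Severity}):
  P1: blocked at collider Outcome (neither it nor any descendant is in the conditioning set).
  P2: blocked at fork node Dosage ∈ conditioning set.
  P3: blocked at fork node Severity ∈ conditioning set.
{Dosage, Severity} satisfies the backdoor criterion.

Yes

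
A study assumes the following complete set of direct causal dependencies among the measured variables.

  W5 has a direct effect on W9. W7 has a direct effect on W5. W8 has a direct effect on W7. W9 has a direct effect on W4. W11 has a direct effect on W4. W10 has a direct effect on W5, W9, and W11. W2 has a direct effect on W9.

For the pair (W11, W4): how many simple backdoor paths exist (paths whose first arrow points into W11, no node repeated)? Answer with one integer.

2

A backdoor path from W11 to W4 is any simple undirected path whose first edge points into W11 (i.e. leaves W11 via a parent).
Parents of W11: {W10}.
Enumerating:
  P1: W11 <- W10 -> W5 -> W9 -> W4
  P2: W11 <- W10 -> W9 -> W4
That exhausts the simple backdoor paths. Count: 2.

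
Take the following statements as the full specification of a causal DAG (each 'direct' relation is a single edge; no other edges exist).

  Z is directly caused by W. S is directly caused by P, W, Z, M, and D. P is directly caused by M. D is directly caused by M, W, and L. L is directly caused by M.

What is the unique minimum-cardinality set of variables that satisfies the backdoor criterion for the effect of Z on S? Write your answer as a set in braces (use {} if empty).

Variables eligible for adjustment (non-descendants of Z, excluding Z and S): {D, L, M, P, W}.
Backdoor paths from Z to S:
  P1: Z <- W -> D <- M -> P -> S
  P2: Z <- W -> D <- M -> S
  P3: Z <- W -> D <- L <- M -> P -> S
  P4: Z <- W -> D <- L <- M -> S
  P5: Z <- W -> D -> S
  P6: Z <- W -> S
The empty set is not sufficient: P5 (Z <- W -> D -> S) has no collider blocking it and no conditioned non-collider, so it is open.
Try {W}:
  P1: blocked at fork node W ∈ conditioning set.
  P2: blocked at fork node W ∈ conditioning set.
  P3: blocked at fork node W ∈ conditioning set.
  P4: blocked at fork node W ∈ conditioning set.
  P5: blocked at fork node W ∈ conditioning set.
  P6: blocked at fork node W ∈ conditioning set.
{W} contains no descendant of Z and blocks every backdoor path.
No other singleton works — e.g. {M} leaves P5 open — so {W} is the unique smallest valid adjustment set.

{W}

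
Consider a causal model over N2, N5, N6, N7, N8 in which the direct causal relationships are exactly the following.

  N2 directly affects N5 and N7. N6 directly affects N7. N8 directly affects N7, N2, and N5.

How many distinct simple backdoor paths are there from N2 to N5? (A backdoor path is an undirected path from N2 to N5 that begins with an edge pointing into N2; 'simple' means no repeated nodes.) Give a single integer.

1

A backdoor path from N2 to N5 is any simple undirected path whose first edge points into N2 (i.e. leaves N2 via a parent).
Parents of N2: {N8}.
Enumerating:
  P1: N2 <- N8 -> N5
That exhausts the simple backdoor paths. Count: 1.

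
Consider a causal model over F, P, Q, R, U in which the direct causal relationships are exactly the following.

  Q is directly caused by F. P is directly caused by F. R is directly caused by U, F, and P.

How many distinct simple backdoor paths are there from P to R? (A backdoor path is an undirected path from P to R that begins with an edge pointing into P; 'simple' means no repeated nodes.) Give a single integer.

A backdoor path from P to R is any simple undirected path whose first edge points into P (i.e. leaves P via a parent).
Parents of P: {F}.
Enumerating:
  P1: P <- F -> R
That exhausts the simple backdoor paths. Count: 1.

1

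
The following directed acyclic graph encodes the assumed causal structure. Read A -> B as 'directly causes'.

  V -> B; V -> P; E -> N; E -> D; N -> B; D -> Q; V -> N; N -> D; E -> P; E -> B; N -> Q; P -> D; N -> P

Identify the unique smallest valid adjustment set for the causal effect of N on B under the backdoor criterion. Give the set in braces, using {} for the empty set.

{E, V}

Variables eligible for adjustment (non-descendants of N, excluding N and B): {E, V}.
Backdoor paths from N to B:
  P1: N <- E -> P <- V -> B
  P2: N <- E -> D <- P <- V -> B
  P3: N <- E -> B
  P4: N <- V -> P <- E -> B
  P5: N <- V -> P -> D <- E -> B
  P6: N <- V -> B
The empty set is not sufficient: P3 (N <- E -> B) has no collider blocking it and no conditioned non-collider, so it is open.
Try {E, V}:
  P1: blocked at fork node E ∈ conditioning set.
  P2: blocked at fork node E ∈ conditioning set.
  P3: blocked at fork node E ∈ conditioning set.
  P4: blocked at fork node V ∈ conditioning set.
  P5: blocked at fork node V ∈ conditioning set.
  P6: blocked at fork node V ∈ conditioning set.
{E, V} contains no descendant of N and blocks every backdoor path.
Every element of {E, V} is needed (dropping E leaves P3 open; dropping V leaves P6 open), so no proper subset is valid.
Among all size-2 subsets of the eligible variables, only {E, V} blocks every backdoor path, so it is the unique smallest valid adjustment set.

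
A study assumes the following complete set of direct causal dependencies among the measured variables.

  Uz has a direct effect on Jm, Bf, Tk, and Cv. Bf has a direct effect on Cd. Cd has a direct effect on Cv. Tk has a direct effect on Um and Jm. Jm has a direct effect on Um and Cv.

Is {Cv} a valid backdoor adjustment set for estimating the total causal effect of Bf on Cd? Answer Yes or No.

No

Backdoor paths from Bf to Cd (paths whose first edge points into Bf):
  P1: Bf <- Uz -> Tk -> Jm -> Cv <- Cd
  P2: Bf <- Uz -> Tk -> Um <- Jm -> Cv <- Cd
  P3: Bf <- Uz -> Jm -> Cv <- Cd
  P4: Bf <- Uz -> Cv <- Cd
Condition 1 (no descendant of Bf in the set): FAILS — Cv is a descendant of Bf.
Condition 2 (every backdoor path blocked by {Cv}):
  P1: open — collider(s) Cv are conditioned on (or have a conditioned descendant) and no non-collider on the path is in the set.
  P2: blocked at collider Um (neither it nor any descendant is in the conditioning set).
  P3: open — collider(s) Cv are conditioned on (or have a conditioned descendant) and no non-collider on the path is in the set.
  P4: open — collider(s) Cv are conditioned on (or have a conditioned descendant) and no non-collider on the path is in the set.
{Cv} does not satisfy the backdoor criterion.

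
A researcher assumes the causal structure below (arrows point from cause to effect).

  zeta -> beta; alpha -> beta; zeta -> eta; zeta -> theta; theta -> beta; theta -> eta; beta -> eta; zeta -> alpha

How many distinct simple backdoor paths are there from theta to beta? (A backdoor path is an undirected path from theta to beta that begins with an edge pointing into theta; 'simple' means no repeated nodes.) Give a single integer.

A backdoor path from theta to beta is any simple undirected path whose first edge points into theta (i.e. leaves theta via a parent).
Parents of theta: {zeta}.
Enumerating:
  P1: theta <- zeta -> alpha -> beta
  P2: theta <- zeta -> beta
  P3: theta <- zeta -> eta <- beta
That exhausts the simple backdoor paths. Count: 3.

3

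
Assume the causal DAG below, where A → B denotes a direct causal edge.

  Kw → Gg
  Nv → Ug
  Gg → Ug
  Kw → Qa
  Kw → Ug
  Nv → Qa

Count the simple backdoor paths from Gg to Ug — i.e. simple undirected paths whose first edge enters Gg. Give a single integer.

2

A backdoor path from Gg to Ug is any simple undirected path whose first edge points into Gg (i.e. leaves Gg via a parent).
Parents of Gg: {Kw}.
Enumerating:
  P1: Gg <- Kw -> Qa <- Nv -> Ug
  P2: Gg <- Kw -> Ug
That exhausts the simple backdoor paths. Count: 2.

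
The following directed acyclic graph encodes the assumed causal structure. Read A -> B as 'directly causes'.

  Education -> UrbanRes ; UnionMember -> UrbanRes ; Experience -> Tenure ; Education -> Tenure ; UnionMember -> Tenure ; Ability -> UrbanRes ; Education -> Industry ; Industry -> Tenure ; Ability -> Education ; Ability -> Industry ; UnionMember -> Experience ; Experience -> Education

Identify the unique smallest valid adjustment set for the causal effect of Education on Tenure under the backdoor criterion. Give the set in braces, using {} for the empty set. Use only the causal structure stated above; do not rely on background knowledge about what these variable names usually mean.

{Ability, Experience}

Variables eligible for adjustment (non-descendants of Education, excluding Education and Tenure): {Ability, Experience, UnionMember}.
Backdoor paths from Education to Tenure:
  P1: Education <- Ability -> Industry -> Tenure
  P2: Education <- Ability -> UrbanRes <- UnionMember -> Experience -> Tenure
  P3: Education <- Ability -> UrbanRes <- UnionMember -> Tenure
  P4: Education <- Experience <- UnionMember -> UrbanRes <- Ability -> Industry -> Tenure
  P5: Education <- Experience <- UnionMember -> Tenure
  P6: Education <- Experience -> Tenure
The empty set is not sufficient: P1 (Education <- Ability -> Industry -> Tenure) has no collider blocking it and no conditioned non-collider, so it is open.
Try {Ability, Experience}:
  P1: blocked at fork node Ability ∈ conditioning set.
  P2: blocked at fork node Ability ∈ conditioning set.
  P3: blocked at fork node Ability ∈ conditioning set.
  P4: blocked at chain node Experience ∈ conditioning set.
  P5: blocked at chain node Experience ∈ conditioning set.
  P6: blocked at fork node Experience ∈ conditioning set.
{Ability, Experience} contains no descendant of Education and blocks every backdoor path.
Every element of {Ability, Experience} is needed (dropping Ability leaves P1 open; dropping Experience leaves P5 open), so no proper subset is valid.
Among all size-2 subsets of the eligible variables, only {Ability, Experience} blocks every backdoor path, so it is the unique smallest valid adjustment set.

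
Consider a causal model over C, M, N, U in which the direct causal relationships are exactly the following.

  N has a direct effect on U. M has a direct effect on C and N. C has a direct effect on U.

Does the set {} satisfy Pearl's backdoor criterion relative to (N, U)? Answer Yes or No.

Backdoor paths from N to U (paths whose first edge points into N):
  P1: N <- M -> C -> U
Condition 1 (no descendant of N in the set): holds — descendants of N are {U}; none are in {}.
Condition 2 (every backdoor path blocked by {}):
  P1: open — no interior node is in the conditioning set.
{} does not satisfy the backdoor criterion.

No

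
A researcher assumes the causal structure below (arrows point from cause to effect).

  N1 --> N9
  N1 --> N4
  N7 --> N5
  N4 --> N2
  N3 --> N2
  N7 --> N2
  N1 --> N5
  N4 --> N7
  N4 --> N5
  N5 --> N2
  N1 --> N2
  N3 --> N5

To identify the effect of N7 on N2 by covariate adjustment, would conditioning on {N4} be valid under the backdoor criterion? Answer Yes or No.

Backdoor paths from N7 to N2 (paths whose first edge points into N7):
  P1: N7 <- N4 <- N1 -> N5 <- N3 -> N2
  P2: N7 <- N4 <- N1 -> N5 -> N2
  P3: N7 <- N4 <- N1 -> N2
  P4: N7 <- N4 -> N5 <- N1 -> N2
  P5: N7 <- N4 -> N5 <- N3 -> N2
  P6: N7 <- N4 -> N5 -> N2
  P7: N7 <- N4 -> N2
Condition 1 (no descendant of N7 in the set): holds — descendants of N7 are {N2, N5}; none are in {N4}.
Condition 2 (every backdoor path blocked by {N4}):
  P1: blocked at chain node N4 ∈ conditioning set.
  P2: blocked at chain node N4 ∈ conditioning set.
  P3: blocked at chain node N4 ∈ conditioning set.
  P4: blocked at fork node N4 ∈ conditioning set.
  P5: blocked at fork node N4 ∈ conditioning set.
  P6: blocked at fork node N4 ∈ conditioning set.
  P7: blocked at fork node N4 ∈ conditioning set.
{N4} satisfies the backdoor criterion.

Yes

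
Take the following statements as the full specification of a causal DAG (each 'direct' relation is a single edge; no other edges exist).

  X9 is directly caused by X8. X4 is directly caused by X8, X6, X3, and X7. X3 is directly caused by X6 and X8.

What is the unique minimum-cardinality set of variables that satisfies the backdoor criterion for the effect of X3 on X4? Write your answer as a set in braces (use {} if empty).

{X6, X8}

Variables eligible for adjustment (non-descendants of X3, excluding X3 and X4): {X6, X7, X8, X9}.
Backdoor paths from X3 to X4:
  P1: X3 <- X8 -> X4
  P2: X3 <- X6 -> X4
The empty set is not sufficient: P1 (X3 <- X8 -> X4) has no collider blocking it and no conditioned non-collider, so it is open.
Try {X6, X8}:
  P1: blocked at fork node X8 ∈ conditioning set.
  P2: blocked at fork node X6 ∈ conditioning set.
{X6, X8} contains no descendant of X3 and blocks every backdoor path.
Every element of {X6, X8} is needed (dropping X6 leaves P2 open; dropping X8 leaves P1 open), so no proper subset is valid.
Among all size-2 subsets of the eligible variables, only {X6, X8} blocks every backdoor path, so it is the unique smallest valid adjustment set.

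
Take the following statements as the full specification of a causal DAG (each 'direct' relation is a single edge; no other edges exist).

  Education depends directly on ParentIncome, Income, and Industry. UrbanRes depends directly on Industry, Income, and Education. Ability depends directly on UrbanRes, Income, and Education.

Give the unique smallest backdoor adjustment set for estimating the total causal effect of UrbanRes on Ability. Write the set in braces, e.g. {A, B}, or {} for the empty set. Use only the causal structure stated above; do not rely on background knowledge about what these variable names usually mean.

{Education, Income}

Variables eligible for adjustment (non-descendants of UrbanRes, excluding UrbanRes and Ability): {Education, Income, Industry, ParentIncome}.
Backdoor paths from UrbanRes to Ability:
  P1: UrbanRes <- Industry -> Education <- Income -> Ability
  P2: UrbanRes <- Industry -> Education -> Ability
  P3: UrbanRes <- Income -> Education -> Ability
  P4: UrbanRes <- Income -> Ability
  P5: UrbanRes <- Education <- Income -> Ability
  P6: UrbanRes <- Education -> Ability
The empty set is not sufficient: P2 (UrbanRes <- Industry -> Education -> Ability) has no collider blocking it and no conditioned non-collider, so it is open.
Try {Education, Income}:
  P1: blocked at fork node Income ∈ conditioning set.
  P2: blocked at chain node Education ∈ conditioning set.
  P3: blocked at fork node Income ∈ conditioning set.
  P4: blocked at fork node Income ∈ conditioning set.
  P5: blocked at chain node Education ∈ conditioning set.
  P6: blocked at fork node Education ∈ conditioning set.
{Education, Income} contains no descendant of UrbanRes and blocks every backdoor path.
Every element of {Education, Income} is needed (dropping Education leaves P2 open; dropping Income leaves P1 open), so no proper subset is valid.
Among all size-2 subsets of the eligible variables, only {Education, Income} blocks every backdoor path, so it is the unique smallest valid adjustment set.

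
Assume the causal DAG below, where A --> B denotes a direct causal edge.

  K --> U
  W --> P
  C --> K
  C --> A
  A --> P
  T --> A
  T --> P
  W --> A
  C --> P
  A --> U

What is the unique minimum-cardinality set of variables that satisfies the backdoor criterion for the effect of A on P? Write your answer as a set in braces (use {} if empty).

Variables eligible for adjustment (non-descendants of A, excluding A and P): {C, K, T, W}.
Backdoor paths from A to P:
  P1: A <- C -> P
  P2: A <- T -> P
  P3: A <- W -> P
The empty set is not sufficient: P1 (A <- C -> P) has no collider blocking it and no conditioned non-collider, so it is open.
Try {C, T, W}:
  P1: blocked at fork node C ∈ conditioning set.
  P2: blocked at fork node T ∈ conditioning set.
  P3: blocked at fork node W ∈ conditioning set.
{C, T, W} contains no descendant of A and blocks every backdoor path.
Every element of {C, T, W} is needed (dropping C leaves P1 open; dropping T leaves P2 open; dropping W leaves P3 open), so no proper subset is valid.
Among all size-3 subsets of the eligible variables, only {C, T, W} blocks every backdoor path, so it is the unique smallest valid adjustment set.

{C, T, W}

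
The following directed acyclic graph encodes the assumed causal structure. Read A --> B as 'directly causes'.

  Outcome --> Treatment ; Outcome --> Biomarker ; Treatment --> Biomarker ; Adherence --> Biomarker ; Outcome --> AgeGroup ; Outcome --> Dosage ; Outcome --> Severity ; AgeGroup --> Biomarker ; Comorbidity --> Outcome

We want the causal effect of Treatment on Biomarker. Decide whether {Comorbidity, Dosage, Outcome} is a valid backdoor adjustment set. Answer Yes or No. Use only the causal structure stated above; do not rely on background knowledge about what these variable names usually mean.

Backdoor paths from Treatment to Biomarker (paths whose first edge points into Treatment):
  P1: Treatment <- Outcome -> AgeGroup -> Biomarker
  P2: Treatment <- Outcome -> Biomarker
Condition 1 (no descendant of Treatment in the set): holds — descendants of Treatment are {Biomarker}; none are in {Comorbidity, Dosage, Outcome}.
Condition 2 (every backdoor path blocked by {Comorbidity, Dosage, Outcome}):
  P1: blocked at fork node Outcome ∈ conditioning set.
  P2: blocked at fork node Outcome ∈ conditioning set.
{Comorbidity, Dosage, Outcome} satisfies the backdoor criterion.

Yes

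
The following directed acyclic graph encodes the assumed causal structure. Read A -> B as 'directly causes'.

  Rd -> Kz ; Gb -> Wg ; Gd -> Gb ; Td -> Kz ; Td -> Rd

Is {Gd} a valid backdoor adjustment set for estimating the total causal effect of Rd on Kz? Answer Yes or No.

No

Backdoor paths from Rd to Kz (paths whose first edge points into Rd):
  P1: Rd <- Td -> Kz
Condition 1 (no descendant of Rd in the set): holds — descendants of Rd are {Kz}; none are in {Gd}.
Condition 2 (every backdoor path blocked by {Gd}):
  P1: open — no interior node is in the conditioning set.
{Gd} does not satisfy the backdoor criterion.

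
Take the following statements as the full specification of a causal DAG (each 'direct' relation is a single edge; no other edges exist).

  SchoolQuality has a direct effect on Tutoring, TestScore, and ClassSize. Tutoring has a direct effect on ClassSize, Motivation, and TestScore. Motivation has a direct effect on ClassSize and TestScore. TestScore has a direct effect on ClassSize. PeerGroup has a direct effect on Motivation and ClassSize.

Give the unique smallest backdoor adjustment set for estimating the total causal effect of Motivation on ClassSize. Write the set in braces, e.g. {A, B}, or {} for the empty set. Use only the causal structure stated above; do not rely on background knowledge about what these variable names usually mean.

{PeerGroup, Tutoring}

Variables eligible for adjustment (non-descendants of Motivation, excluding Motivation and ClassSize): {PeerGroup, SchoolQuality, Tutoring}.
Backdoor paths from Motivation to ClassSize:
  P1: Motivation <- PeerGroup -> ClassSize
  P2: Motivation <- Tutoring <- SchoolQuality -> TestScore -> ClassSize
  P3: Motivation <- Tutoring <- SchoolQuality -> ClassSize
  P4: Motivation <- Tutoring -> TestScore <- SchoolQuality -> ClassSize
  P5: Motivation <- Tutoring -> TestScore -> ClassSize
  P6: Motivation <- Tutoring -> ClassSize
The empty set is not sufficient: P1 (Motivation <- PeerGroup -> ClassSize) has no collider blocking it and no conditioned non-collider, so it is open.
Try {PeerGroup, Tutoring}:
  P1: blocked at fork node PeerGroup ∈ conditioning set.
  P2: blocked at chain node Tutoring ∈ conditioning set.
  P3: blocked at chain node Tutoring ∈ conditioning set.
  P4: blocked at fork node Tutoring ∈ conditioning set.
  P5: blocked at fork node Tutoring ∈ conditioning set.
  P6: blocked at fork node Tutoring ∈ conditioning set.
{PeerGroup, Tutoring} contains no descendant of Motivation and blocks every backdoor path.
Every element of {PeerGroup, Tutoring} is needed (dropping PeerGroup leaves P1 open; dropping Tutoring leaves P2 open), so no proper subset is valid.
Among all size-2 subsets of the eligible variables, only {PeerGroup, Tutoring} blocks every backdoor path, so it is the unique smallest valid adjustment set.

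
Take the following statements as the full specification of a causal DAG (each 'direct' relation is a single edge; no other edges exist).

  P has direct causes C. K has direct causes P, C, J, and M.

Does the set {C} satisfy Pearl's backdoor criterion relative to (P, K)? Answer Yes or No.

Yes

Backdoor paths from P to K (paths whose first edge points into P):
  P1: P <- C -> K
Condition 1 (no descendant of P in the set): holds — descendants of P are {K}; none are in {C}.
Condition 2 (every backdoor path blocked by {C}):
  P1: blocked at fork node C ∈ conditioning set.
{C} satisfies the backdoor criterion.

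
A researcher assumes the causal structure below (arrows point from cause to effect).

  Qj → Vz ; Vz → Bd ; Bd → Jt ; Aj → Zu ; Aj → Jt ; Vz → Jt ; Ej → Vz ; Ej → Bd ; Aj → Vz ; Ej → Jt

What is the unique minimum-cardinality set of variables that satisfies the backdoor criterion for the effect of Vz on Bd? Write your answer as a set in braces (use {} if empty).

Variables eligible for adjustment (non-descendants of Vz, excluding Vz and Bd): {Aj, Ej, Qj, Zu}.
Backdoor paths from Vz to Bd:
  P1: Vz <- Ej -> Bd
  P2: Vz <- Ej -> Jt <- Bd
  P3: Vz <- Aj -> Jt <- Ej -> Bd
  P4: Vz <- Aj -> Jt <- Bd
The empty set is not sufficient: P1 (Vz <- Ej -> Bd) has no collider blocking it and no conditioned non-collider, so it is open.
Try {Ej}:
  P1: blocked at fork node Ej ∈ conditioning set.
  P2: blocked at fork node Ej ∈ conditioning set.
  P3: blocked at collider Jt (neither it nor any descendant is in the conditioning set).
  P4: blocked at collider Jt (neither it nor any descendant is in the conditioning set).
{Ej} contains no descendant of Vz and blocks every backdoor path.
No other singleton works — e.g. {Qj} leaves P1 open — so {Ej} is the unique smallest valid adjustment set.

{Ej}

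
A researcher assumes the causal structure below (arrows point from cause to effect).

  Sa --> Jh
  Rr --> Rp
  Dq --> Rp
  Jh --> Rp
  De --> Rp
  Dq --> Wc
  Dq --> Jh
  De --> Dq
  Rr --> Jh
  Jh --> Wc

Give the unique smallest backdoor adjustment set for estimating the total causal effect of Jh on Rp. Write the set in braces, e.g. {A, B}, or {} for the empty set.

{Dq, Rr}

Variables eligible for adjustment (non-descendants of Jh, excluding Jh and Rp): {De, Dq, Rr, Sa}.
Backdoor paths from Jh to Rp:
  P1: Jh <- Rr -> Rp
  P2: Jh <- Dq <- De -> Rp
  P3: Jh <- Dq -> Rp
The empty set is not sufficient: P1 (Jh <- Rr -> Rp) has no collider blocking it and no conditioned non-collider, so it is open.
Try {Dq, Rr}:
  P1: blocked at fork node Rr ∈ conditioning set.
  P2: blocked at chain node Dq ∈ conditioning set.
  P3: blocked at fork node Dq ∈ conditioning set.
{Dq, Rr} contains no descendant of Jh and blocks every backdoor path.
Every element of {Dq, Rr} is needed (dropping Dq leaves P2 open; dropping Rr leaves P1 open), so no proper subset is valid.
Among all size-2 subsets of the eligible variables, only {Dq, Rr} blocks every backdoor path, so it is the unique smallest valid adjustment set.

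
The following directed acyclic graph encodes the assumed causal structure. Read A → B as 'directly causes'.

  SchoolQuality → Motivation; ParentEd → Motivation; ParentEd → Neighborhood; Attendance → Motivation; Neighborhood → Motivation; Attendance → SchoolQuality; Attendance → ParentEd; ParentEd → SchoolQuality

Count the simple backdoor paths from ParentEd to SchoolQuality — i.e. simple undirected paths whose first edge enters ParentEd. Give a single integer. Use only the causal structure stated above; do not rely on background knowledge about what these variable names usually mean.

A backdoor path from ParentEd to SchoolQuality is any simple undirected path whose first edge points into ParentEd (i.e. leaves ParentEd via a parent).
Parents of ParentEd: {Attendance}.
Enumerating:
  P1: ParentEd <- Attendance -> SchoolQuality
  P2: ParentEd <- Attendance -> Motivation <- SchoolQuality
That exhausts the simple backdoor paths. Count: 2.

2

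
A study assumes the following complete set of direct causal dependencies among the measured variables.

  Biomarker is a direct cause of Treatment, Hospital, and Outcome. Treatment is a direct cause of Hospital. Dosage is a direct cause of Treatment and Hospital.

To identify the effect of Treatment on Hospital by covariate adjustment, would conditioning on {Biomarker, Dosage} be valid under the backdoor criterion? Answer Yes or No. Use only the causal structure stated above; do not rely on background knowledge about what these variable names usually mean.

Backdoor paths from Treatment to Hospital (paths whose first edge points into Treatment):
  P1: Treatment <- Biomarker -> Hospital
  P2: Treatment <- Dosage -> Hospital
Condition 1 (no descendant of Treatment in the set): holds — descendants of Treatment are {Hospital}; none are in {Biomarker, Dosage}.
Condition 2 (every backdoor path blocked by {Biomarker, Dosage}):
  P1: blocked at fork node Biomarker ∈ conditioning set.
  P2: blocked at fork node Dosage ∈ conditioning set.
{Biomarker, Dosage} satisfies the backdoor criterion.

Yes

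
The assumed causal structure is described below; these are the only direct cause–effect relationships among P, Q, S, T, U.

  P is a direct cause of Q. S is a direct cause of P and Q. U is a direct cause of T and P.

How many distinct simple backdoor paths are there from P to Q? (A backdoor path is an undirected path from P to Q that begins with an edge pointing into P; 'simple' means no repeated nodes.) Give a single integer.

1

A backdoor path from P to Q is any simple undirected path whose first edge points into P (i.e. leaves P via a parent).
Parents of P: {S, U}.
Enumerating:
  P1: P <- S -> Q
That exhausts the simple backdoor paths. Count: 1.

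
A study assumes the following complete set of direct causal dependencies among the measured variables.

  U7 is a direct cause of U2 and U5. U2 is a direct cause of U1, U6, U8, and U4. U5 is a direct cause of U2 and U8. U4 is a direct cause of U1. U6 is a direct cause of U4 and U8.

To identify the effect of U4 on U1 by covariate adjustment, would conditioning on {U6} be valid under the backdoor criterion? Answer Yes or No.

No

Backdoor paths from U4 to U1 (paths whose first edge points into U4):
  P1: U4 <- U2 -> U1
  P2: U4 <- U6 <- U2 -> U1
  P3: U4 <- U6 -> U8 <- U5 <- U7 -> U2 -> U1
  P4: U4 <- U6 -> U8 <- U5 -> U2 -> U1
  P5: U4 <- U6 -> U8 <- U2 -> U1
Condition 1 (no descendant of U4 in the set): holds — descendants of U4 are {U1}; none are in {U6}.
Condition 2 (every backdoor path blocked by {U6}):
  P1: open — no interior node is in the conditioning set.
  P2: blocked at chain node U6 ∈ conditioning set.
  P3: blocked at fork node U6 ∈ conditioning set.
  P4: blocked at fork node U6 ∈ conditioning set.
  P5: blocked at fork node U6 ∈ conditioning set.
{U6} does not satisfy the backdoor criterion.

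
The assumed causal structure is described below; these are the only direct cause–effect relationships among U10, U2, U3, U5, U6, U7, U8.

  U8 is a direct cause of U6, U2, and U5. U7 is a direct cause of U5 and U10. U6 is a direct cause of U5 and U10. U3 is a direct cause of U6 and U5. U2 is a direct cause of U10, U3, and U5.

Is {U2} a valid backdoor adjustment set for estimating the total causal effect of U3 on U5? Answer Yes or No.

Backdoor paths from U3 to U5 (paths whose first edge points into U3):
  P1: U3 <- U2 <- U8 -> U6 -> U10 <- U7 -> U5
  P2: U3 <- U2 <- U8 -> U6 -> U5
  P3: U3 <- U2 <- U8 -> U5
  P4: U3 <- U2 -> U10 <- U7 -> U5
  P5: U3 <- U2 -> U10 <- U6 <- U8 -> U5
  P6: U3 <- U2 -> U10 <- U6 -> U5
  P7: U3 <- U2 -> U5
Condition 1 (no descendant of U3 in the set): holds — descendants of U3 are {U10, U5, U6}; none are in {U2}.
Condition 2 (every backdoor path blocked by {U2}):
  P1: blocked at chain node U2 ∈ conditioning set.
  P2: blocked at chain node U2 ∈ conditioning set.
  P3: blocked at chain node U2 ∈ conditioning set.
  P4: blocked at fork node U2 ∈ conditioning set.
  P5: blocked at fork node U2 ∈ conditioning set.
  P6: blocked at fork node U2 ∈ conditioning set.
  P7: blocked at fork node U2 ∈ conditioning set.
{U2} satisfies the backdoor criterion.

Yes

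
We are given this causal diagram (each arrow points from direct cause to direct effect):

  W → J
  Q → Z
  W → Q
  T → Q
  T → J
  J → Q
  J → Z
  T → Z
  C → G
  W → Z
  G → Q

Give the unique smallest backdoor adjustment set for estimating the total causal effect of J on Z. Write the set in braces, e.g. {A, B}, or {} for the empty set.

{T, W}

Variables eligible for adjustment (non-descendants of J, excluding J and Z): {C, G, T, W}.
Backdoor paths from J to Z:
  P1: J <- T -> Q <- W -> Z
  P2: J <- T -> Q -> Z
  P3: J <- T -> Z
  P4: J <- W -> Q <- T -> Z
  P5: J <- W -> Q -> Z
  P6: J <- W -> Z
The empty set is not sufficient: P2 (J <- T -> Q -> Z) has no collider blocking it and no conditioned non-collider, so it is open.
Try {T, W}:
  P1: blocked at fork node T ∈ conditioning set.
  P2: blocked at fork node T ∈ conditioning set.
  P3: blocked at fork node T ∈ conditioning set.
  P4: blocked at fork node W ∈ conditioning set.
  P5: blocked at fork node W ∈ conditioning set.
  P6: blocked at fork node W ∈ conditioning set.
{T, W} contains no descendant of J and blocks every backdoor path.
Every element of {T, W} is needed (dropping T leaves P2 open; dropping W leaves P5 open), so no proper subset is valid.
Among all size-2 subsets of the eligible variables, only {T, W} blocks every backdoor path, so it is the unique smallest valid adjustment set.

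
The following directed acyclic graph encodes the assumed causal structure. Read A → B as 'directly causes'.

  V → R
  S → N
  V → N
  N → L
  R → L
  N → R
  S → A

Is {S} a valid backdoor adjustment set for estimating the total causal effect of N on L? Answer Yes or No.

Backdoor paths from N to L (paths whose first edge points into N):
  P1: N <- V -> R -> L
Condition 1 (no descendant of N in the set): holds — descendants of N are {L, R}; none are in {S}.
Condition 2 (every backdoor path blocked by {S}):
  P1: open — no interior node is in the conditioning set.
{S} does not satisfy the backdoor criterion.

No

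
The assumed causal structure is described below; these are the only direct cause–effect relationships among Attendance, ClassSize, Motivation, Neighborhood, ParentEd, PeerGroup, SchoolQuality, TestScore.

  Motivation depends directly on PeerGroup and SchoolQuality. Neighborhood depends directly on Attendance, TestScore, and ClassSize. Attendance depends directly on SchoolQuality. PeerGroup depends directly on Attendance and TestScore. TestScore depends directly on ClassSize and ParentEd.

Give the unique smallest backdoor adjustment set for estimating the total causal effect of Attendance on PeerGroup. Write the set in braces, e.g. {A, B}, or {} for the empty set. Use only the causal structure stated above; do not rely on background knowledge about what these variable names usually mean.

{}

Variables eligible for adjustment (non-descendants of Attendance, excluding Attendance and PeerGroup): {ClassSize, ParentEd, SchoolQuality, TestScore}.
Backdoor paths from Attendance to PeerGroup:
  P1: Attendance <- SchoolQuality -> Motivation <- PeerGroup
Each backdoor path contains an unconditioned collider, so every path is already blocked with the empty conditioning set:
  P1: blocked at collider Motivation (neither it nor any descendant is in the conditioning set).
The empty set is therefore the unique smallest valid set.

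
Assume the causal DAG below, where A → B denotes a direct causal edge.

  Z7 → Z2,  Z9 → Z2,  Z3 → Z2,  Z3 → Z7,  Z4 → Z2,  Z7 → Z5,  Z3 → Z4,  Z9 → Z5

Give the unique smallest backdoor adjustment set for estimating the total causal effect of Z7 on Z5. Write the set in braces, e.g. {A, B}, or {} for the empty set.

Variables eligible for adjustment (non-descendants of Z7, excluding Z7 and Z5): {Z3, Z4, Z9}.
Backdoor paths from Z7 to Z5:
  P1: Z7 <- Z3 -> Z4 -> Z2 <- Z9 -> Z5
  P2: Z7 <- Z3 -> Z2 <- Z9 -> Z5
Each backdoor path contains an unconditioned collider, so every path is already blocked with the empty conditioning set:
  P1: blocked at collider Z2 (neither it nor any descendant is in the conditioning set).
  P2: blocked at collider Z2 (neither it nor any descendant is in the conditioning set).
The empty set is therefore the unique smallest valid set.

{}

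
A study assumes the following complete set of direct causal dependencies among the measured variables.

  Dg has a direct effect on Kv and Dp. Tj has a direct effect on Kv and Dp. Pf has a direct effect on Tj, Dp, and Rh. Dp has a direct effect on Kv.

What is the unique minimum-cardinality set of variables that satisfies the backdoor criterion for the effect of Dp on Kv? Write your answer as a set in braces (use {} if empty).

Variables eligible for adjustment (non-descendants of Dp, excluding Dp and Kv): {Dg, Pf, Rh, Tj}.
Backdoor paths from Dp to Kv:
  P1: Dp <- Dg -> Kv
  P2: Dp <- Pf -> Tj -> Kv
  P3: Dp <- Tj -> Kv
The empty set is not sufficient: P1 (Dp <- Dg -> Kv) has no collider blocking it and no conditioned non-collider, so it is open.
Try {Dg, Tj}:
  P1: blocked at fork node Dg ∈ conditioning set.
  P2: blocked at chain node Tj ∈ conditioning set.
  P3: blocked at fork node Tj ∈ conditioning set.
{Dg, Tj} contains no descendant of Dp and blocks every backdoor path.
Every element of {Dg, Tj} is needed (dropping Dg leaves P1 open; dropping Tj leaves P2 open), so no proper subset is valid.
Among all size-2 subsets of the eligible variables, only {Dg, Tj} blocks every backdoor path, so it is the unique smallest valid adjustment set.

{Dg, Tj}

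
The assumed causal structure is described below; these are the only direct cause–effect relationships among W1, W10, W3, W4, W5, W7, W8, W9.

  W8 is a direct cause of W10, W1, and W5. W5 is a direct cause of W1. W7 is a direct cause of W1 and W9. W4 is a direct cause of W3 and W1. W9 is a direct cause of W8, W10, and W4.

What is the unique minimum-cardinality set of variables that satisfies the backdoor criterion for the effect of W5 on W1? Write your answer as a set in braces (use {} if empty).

Variables eligible for adjustment (non-descendants of W5, excluding W5 and W1): {W10, W3, W4, W7, W8, W9}.
Backdoor paths from W5 to W1:
  P1: W5 <- W8 <- W9 <- W7 -> W1
  P2: W5 <- W8 <- W9 -> W4 -> W1
  P3: W5 <- W8 -> W10 <- W9 <- W7 -> W1
  P4: W5 <- W8 -> W10 <- W9 -> W4 -> W1
  P5: W5 <- W8 -> W1
The empty set is not sufficient: P1 (W5 <- W8 <- W9 <- W7 -> W1) has no collider blocking it and no conditioned non-collider, so it is open.
Try {W8}:
  P1: blocked at chain node W8 ∈ conditioning set.
  P2: blocked at chain node W8 ∈ conditioning set.
  P3: blocked at fork node W8 ∈ conditioning set.
  P4: blocked at fork node W8 ∈ conditioning set.
  P5: blocked at fork node W8 ∈ conditioning set.
{W8} contains no descendant of W5 and blocks every backdoor path.
No other singleton works — e.g. {W7} leaves P2 open — so {W8} is the unique smallest valid adjustment set.

{W8}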